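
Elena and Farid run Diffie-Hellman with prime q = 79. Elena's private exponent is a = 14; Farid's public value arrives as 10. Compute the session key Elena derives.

10

Shared key K = 10^14 mod 79.
10^1 ≡ 10 (mod 79)
10^2 = (10^1)^2 ≡ 10^2 = 100 ≡ 21 (mod 79)
10^4 = (10^2)^2 ≡ 21^2 = 441 ≡ 46 (mod 79)
10^8 = (10^4)^2 ≡ 46^2 = 2116 ≡ 62 (mod 79)
10^14 = 10^8 · 10^4 · 10^2 ≡ 62 · 46 · 21 ≡ 10 (mod 79).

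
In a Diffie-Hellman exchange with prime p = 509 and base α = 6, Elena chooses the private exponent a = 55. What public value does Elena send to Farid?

Public value = 6^55 mod 509.
6^1 ≡ 6 (mod 509)
6^2 = (6^1)^2 ≡ 6^2 = 36 ≡ 36 (mod 509)
6^4 = (6^2)^2 ≡ 36^2 = 1296 ≡ 278 (mod 509)
6^8 = (6^4)^2 ≡ 278^2 = 77284 ≡ 425 (mod 509)
6^16 = (6^8)^2 ≡ 425^2 = 180625 ≡ 439 (mod 509)
6^32 = (6^16)^2 ≡ 439^2 = 192721 ≡ 319 (mod 509)
6^55 = 6^32 · 6^16 · 6^4 · 6^2 · 6^1 ≡ 319 · 439 · 278 · 36 · 6 ≡ 94 (mod 509).

94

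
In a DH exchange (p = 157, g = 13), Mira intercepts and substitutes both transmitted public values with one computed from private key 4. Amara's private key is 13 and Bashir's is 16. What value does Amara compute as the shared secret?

144

Amara receives Mira's public value M = 13^4 mod 157 instead of the honest one.
13^1 ≡ 13 (mod 157)
13^2 = (13^1)^2 ≡ 13^2 = 169 ≡ 12 (mod 157)
13^4 = (13^2)^2 ≡ 12^2 = 144 ≡ 144 (mod 157)
So M = 144. Amara computes K = M^13 mod 157.
144^1 ≡ 144 (mod 157)
144^2 = (144^1)^2 ≡ 144^2 = 20736 ≡ 12 (mod 157)
144^4 = (144^2)^2 ≡ 12^2 = 144 ≡ 144 (mod 157)
144^8 = (144^4)^2 ≡ 144^2 = 20736 ≡ 12 (mod 157)
144^13 = 144^8 · 144^4 · 144^1 ≡ 12 · 144 · 144 ≡ 144 (mod 157).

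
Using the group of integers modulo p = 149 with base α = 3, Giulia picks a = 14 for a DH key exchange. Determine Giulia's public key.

69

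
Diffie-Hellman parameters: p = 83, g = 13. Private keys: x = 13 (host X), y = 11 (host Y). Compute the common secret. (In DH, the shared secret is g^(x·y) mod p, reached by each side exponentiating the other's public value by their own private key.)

47

Host Y sends B = g^y mod p = 13^11 mod 83.
13^1 ≡ 13 (mod 83)
13^2 = (13^1)^2 ≡ 13^2 = 169 ≡ 3 (mod 83)
13^4 = (13^2)^2 ≡ 3^2 = 9 ≡ 9 (mod 83)
13^8 = (13^4)^2 ≡ 9^2 = 81 ≡ 81 (mod 83)
13^11 = 13^8 · 13^2 · 13^1 ≡ 81 · 3 · 13 ≡ 5 (mod 83).
So B = 5. Host X then computes K = B^x mod p = 5^13 mod 83.
5^1 ≡ 5 (mod 83)
5^2 = (5^1)^2 ≡ 5^2 = 25 ≡ 25 (mod 83)
5^4 = (5^2)^2 ≡ 25^2 = 625 ≡ 44 (mod 83)
5^8 = (5^4)^2 ≡ 44^2 = 1936 ≡ 27 (mod 83)
5^13 = 5^8 · 5^4 · 5^1 ≡ 27 · 44 · 5 ≡ 47 (mod 83).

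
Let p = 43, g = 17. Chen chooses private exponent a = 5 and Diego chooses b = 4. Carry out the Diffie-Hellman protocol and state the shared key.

Chen sends A = g^a mod p = 17^5 mod 43.
17^1 ≡ 17 (mod 43)
17^2 = (17^1)^2 ≡ 17^2 = 289 ≡ 31 (mod 43)
17^4 = (17^2)^2 ≡ 31^2 = 961 ≡ 15 (mod 43)
17^5 = 17^4 · 17^1 ≡ 15 · 17 ≡ 40 (mod 43).
So A = 40. Diego then computes K = A^b mod p = 40^4 mod 43.
40^1 ≡ 40 (mod 43)
40^2 = (40^1)^2 ≡ 40^2 = 1600 ≡ 9 (mod 43)
40^4 = (40^2)^2 ≡ 9^2 = 81 ≡ 38 (mod 43)

38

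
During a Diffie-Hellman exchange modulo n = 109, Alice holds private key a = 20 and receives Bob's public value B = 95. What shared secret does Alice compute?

Shared key K = 95^20 mod 109.
95^1 ≡ 95 (mod 109)
95^2 = (95^1)^2 ≡ 95^2 = 9025 ≡ 87 (mod 109)
95^4 = (95^2)^2 ≡ 87^2 = 7569 ≡ 48 (mod 109)
95^8 = (95^4)^2 ≡ 48^2 = 2304 ≡ 15 (mod 109)
95^16 = (95^8)^2 ≡ 15^2 = 225 ≡ 7 (mod 109)
95^20 = 95^16 · 95^4 ≡ 7 · 48 ≡ 9 (mod 109).

9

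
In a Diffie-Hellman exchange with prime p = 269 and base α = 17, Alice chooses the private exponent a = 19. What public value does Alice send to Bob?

113

Public value = 17^19 mod 269.
17^1 ≡ 17 (mod 269)
17^2 = (17^1)^2 ≡ 17^2 = 289 ≡ 20 (mod 269)
17^4 = (17^2)^2 ≡ 20^2 = 400 ≡ 131 (mod 269)
17^8 = (17^4)^2 ≡ 131^2 = 17161 ≡ 214 (mod 269)
17^16 = (17^8)^2 ≡ 214^2 = 45796 ≡ 66 (mod 269)
17^19 = 17^16 · 17^2 · 17^1 ≡ 66 · 20 · 17 ≡ 113 (mod 269).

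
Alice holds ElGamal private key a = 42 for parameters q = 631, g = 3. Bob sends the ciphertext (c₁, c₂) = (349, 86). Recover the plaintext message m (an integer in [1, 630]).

Shared mask s = c₁^a mod q = 349^42 mod 631.
349^1 ≡ 349 (mod 631)
349^2 = (349^1)^2 ≡ 349^2 = 121801 ≡ 18 (mod 631)
349^4 = (349^2)^2 ≡ 18^2 = 324 ≡ 324 (mod 631)
349^8 = (349^4)^2 ≡ 324^2 = 104976 ≡ 230 (mod 631)
349^16 = (349^8)^2 ≡ 230^2 = 52900 ≡ 527 (mod 631)
349^32 = (349^16)^2 ≡ 527^2 = 277729 ≡ 89 (mod 631)
349^42 = 349^32 · 349^8 · 349^2 ≡ 89 · 230 · 18 ≡ 587 (mod 631).
So s = 587; s⁻¹ ≡ 43 (mod 631).
m = c₂ · s⁻¹ mod 631 = 86 · 43 mod 631 = 543.

543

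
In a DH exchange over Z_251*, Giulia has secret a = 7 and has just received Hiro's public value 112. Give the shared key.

155

Shared key K = 112^7 mod 251.
112^1 ≡ 112 (mod 251)
112^2 = (112^1)^2 ≡ 112^2 = 12544 ≡ 245 (mod 251)
112^4 = (112^2)^2 ≡ 245^2 = 60025 ≡ 36 (mod 251)
112^7 = 112^4 · 112^2 · 112^1 ≡ 36 · 245 · 112 ≡ 155 (mod 251).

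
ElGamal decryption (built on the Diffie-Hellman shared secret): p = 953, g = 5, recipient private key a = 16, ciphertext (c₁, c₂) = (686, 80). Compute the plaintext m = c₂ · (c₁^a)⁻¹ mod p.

393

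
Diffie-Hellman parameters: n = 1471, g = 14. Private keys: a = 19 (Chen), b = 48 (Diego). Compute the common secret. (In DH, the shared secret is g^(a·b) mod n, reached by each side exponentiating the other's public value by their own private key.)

361

Chen sends A = g^a mod n = 14^19 mod 1471.
14^1 ≡ 14 (mod 1471)
14^2 = (14^1)^2 ≡ 14^2 = 196 ≡ 196 (mod 1471)
14^4 = (14^2)^2 ≡ 196^2 = 38416 ≡ 170 (mod 1471)
14^8 = (14^4)^2 ≡ 170^2 = 28900 ≡ 951 (mod 1471)
14^16 = (14^8)^2 ≡ 951^2 = 904401 ≡ 1207 (mod 1471)
14^19 = 14^16 · 14^2 · 14^1 ≡ 1207 · 196 · 14 ≡ 787 (mod 1471).
So A = 787. Diego then computes K = A^b mod n = 787^48 mod 1471.
787^1 ≡ 787 (mod 1471)
787^2 = (787^1)^2 ≡ 787^2 = 619369 ≡ 78 (mod 1471)
787^4 = (787^2)^2 ≡ 78^2 = 6084 ≡ 200 (mod 1471)
787^8 = (787^4)^2 ≡ 200^2 = 40000 ≡ 283 (mod 1471)
787^16 = (787^8)^2 ≡ 283^2 = 80089 ≡ 655 (mod 1471)
787^32 = (787^16)^2 ≡ 655^2 = 429025 ≡ 964 (mod 1471)
787^48 = 787^32 · 787^16 ≡ 964 · 655 ≡ 361 (mod 1471).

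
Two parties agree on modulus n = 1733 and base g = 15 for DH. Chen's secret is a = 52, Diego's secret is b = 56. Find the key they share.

1714

Diego sends B = g^b mod n = 15^56 mod 1733.
15^1 ≡ 15 (mod 1733)
15^2 = (15^1)^2 ≡ 15^2 = 225 ≡ 225 (mod 1733)
15^4 = (15^2)^2 ≡ 225^2 = 50625 ≡ 368 (mod 1733)
15^8 = (15^4)^2 ≡ 368^2 = 135424 ≡ 250 (mod 1733)
15^16 = (15^8)^2 ≡ 250^2 = 62500 ≡ 112 (mod 1733)
15^32 = (15^16)^2 ≡ 112^2 = 12544 ≡ 413 (mod 1733)
15^56 = 15^32 · 15^16 · 15^8 ≡ 413 · 112 · 250 ≡ 1424 (mod 1733).
So B = 1424. Chen then computes K = B^a mod n = 1424^52 mod 1733.
1424^1 ≡ 1424 (mod 1733)
1424^2 = (1424^1)^2 ≡ 1424^2 = 2027776 ≡ 166 (mod 1733)
1424^4 = (1424^2)^2 ≡ 166^2 = 27556 ≡ 1561 (mod 1733)
1424^8 = (1424^4)^2 ≡ 1561^2 = 2436721 ≡ 123 (mod 1733)
1424^16 = (1424^8)^2 ≡ 123^2 = 15129 ≡ 1265 (mod 1733)
1424^32 = (1424^16)^2 ≡ 1265^2 = 1600225 ≡ 666 (mod 1733)
1424^52 = 1424^32 · 1424^16 · 1424^4 ≡ 666 · 1265 · 1561 ≡ 1714 (mod 1733).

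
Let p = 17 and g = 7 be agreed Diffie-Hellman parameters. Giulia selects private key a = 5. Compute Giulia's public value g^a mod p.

Public value = 7^5 mod 17.
7^1 ≡ 7 (mod 17)
7^2 = (7^1)^2 ≡ 7^2 = 49 ≡ 15 (mod 17)
7^4 = (7^2)^2 ≡ 15^2 = 225 ≡ 4 (mod 17)
7^5 = 7^4 · 7^1 ≡ 4 · 7 ≡ 11 (mod 17).

11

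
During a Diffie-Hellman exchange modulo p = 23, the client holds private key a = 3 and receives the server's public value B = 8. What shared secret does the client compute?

6

Shared key K = 8^3 mod 23.
8^1 ≡ 8 (mod 23)
8^2 = (8^1)^2 ≡ 8^2 = 64 ≡ 18 (mod 23)
8^3 = 8^2 · 8^1 ≡ 18 · 8 ≡ 6 (mod 23).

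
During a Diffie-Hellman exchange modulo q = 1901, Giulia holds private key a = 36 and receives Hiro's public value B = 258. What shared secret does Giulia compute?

409

Shared key K = 258^36 mod 1901.
258^1 ≡ 258 (mod 1901)
258^2 = (258^1)^2 ≡ 258^2 = 66564 ≡ 29 (mod 1901)
258^4 = (258^2)^2 ≡ 29^2 = 841 ≡ 841 (mod 1901)
258^8 = (258^4)^2 ≡ 841^2 = 707281 ≡ 109 (mod 1901)
258^16 = (258^8)^2 ≡ 109^2 = 11881 ≡ 475 (mod 1901)
258^32 = (258^16)^2 ≡ 475^2 = 225625 ≡ 1307 (mod 1901)
258^36 = 258^32 · 258^4 ≡ 1307 · 841 ≡ 409 (mod 1901).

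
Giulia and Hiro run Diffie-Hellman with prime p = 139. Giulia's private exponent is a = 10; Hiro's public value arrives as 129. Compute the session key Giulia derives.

Shared key K = 129^10 mod 139.
129^1 ≡ 129 (mod 139)
129^2 = (129^1)^2 ≡ 129^2 = 16641 ≡ 100 (mod 139)
129^4 = (129^2)^2 ≡ 100^2 = 10000 ≡ 131 (mod 139)
129^8 = (129^4)^2 ≡ 131^2 = 17161 ≡ 64 (mod 139)
129^10 = 129^8 · 129^2 ≡ 64 · 100 ≡ 6 (mod 139).

6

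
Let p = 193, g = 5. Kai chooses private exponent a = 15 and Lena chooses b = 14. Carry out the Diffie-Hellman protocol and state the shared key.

Kai sends A = g^a mod p = 5^15 mod 193.
5^1 ≡ 5 (mod 193)
5^2 = (5^1)^2 ≡ 5^2 = 25 ≡ 25 (mod 193)
5^4 = (5^2)^2 ≡ 25^2 = 625 ≡ 46 (mod 193)
5^8 = (5^4)^2 ≡ 46^2 = 2116 ≡ 186 (mod 193)
5^15 = 5^8 · 5^4 · 5^2 · 5^1 ≡ 186 · 46 · 25 · 5 ≡ 87 (mod 193).
So A = 87. Lena then computes K = A^b mod p = 87^14 mod 193.
87^1 ≡ 87 (mod 193)
87^2 = (87^1)^2 ≡ 87^2 = 7569 ≡ 42 (mod 193)
87^4 = (87^2)^2 ≡ 42^2 = 1764 ≡ 27 (mod 193)
87^8 = (87^4)^2 ≡ 27^2 = 729 ≡ 150 (mod 193)
87^14 = 87^8 · 87^4 · 87^2 ≡ 150 · 27 · 42 ≡ 67 (mod 193).

67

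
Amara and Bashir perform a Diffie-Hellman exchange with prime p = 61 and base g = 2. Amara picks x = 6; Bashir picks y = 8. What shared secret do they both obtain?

Amara sends A = g^x mod p = 2^6 mod 61.
2^1 ≡ 2 (mod 61)
2^2 = (2^1)^2 ≡ 2^2 = 4 ≡ 4 (mod 61)
2^4 = (2^2)^2 ≡ 4^2 = 16 ≡ 16 (mod 61)
2^6 = 2^4 · 2^2 ≡ 16 · 4 ≡ 3 (mod 61).
So A = 3. Bashir then computes K = A^y mod p = 3^8 mod 61.
3^1 ≡ 3 (mod 61)
3^2 = (3^1)^2 ≡ 3^2 = 9 ≡ 9 (mod 61)
3^4 = (3^2)^2 ≡ 9^2 = 81 ≡ 20 (mod 61)
3^8 = (3^4)^2 ≡ 20^2 = 400 ≡ 34 (mod 61)

34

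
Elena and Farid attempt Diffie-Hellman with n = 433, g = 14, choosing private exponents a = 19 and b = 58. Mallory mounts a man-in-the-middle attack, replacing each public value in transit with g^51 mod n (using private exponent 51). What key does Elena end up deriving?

239

Elena receives Mallory's public value M = 14^51 mod 433 instead of the honest one.
14^1 ≡ 14 (mod 433)
14^2 = (14^1)^2 ≡ 14^2 = 196 ≡ 196 (mod 433)
14^4 = (14^2)^2 ≡ 196^2 = 38416 ≡ 312 (mod 433)
14^8 = (14^4)^2 ≡ 312^2 = 97344 ≡ 352 (mod 433)
14^16 = (14^8)^2 ≡ 352^2 = 123904 ≡ 66 (mod 433)
14^32 = (14^16)^2 ≡ 66^2 = 4356 ≡ 26 (mod 433)
14^51 = 14^32 · 14^16 · 14^2 · 14^1 ≡ 26 · 66 · 196 · 14 ≡ 262 (mod 433).
So M = 262. Elena computes K = M^19 mod 433.
262^1 ≡ 262 (mod 433)
262^2 = (262^1)^2 ≡ 262^2 = 68644 ≡ 230 (mod 433)
262^4 = (262^2)^2 ≡ 230^2 = 52900 ≡ 74 (mod 433)
262^8 = (262^4)^2 ≡ 74^2 = 5476 ≡ 280 (mod 433)
262^16 = (262^8)^2 ≡ 280^2 = 78400 ≡ 27 (mod 433)
262^19 = 262^16 · 262^2 · 262^1 ≡ 27 · 230 · 262 ≡ 239 (mod 433).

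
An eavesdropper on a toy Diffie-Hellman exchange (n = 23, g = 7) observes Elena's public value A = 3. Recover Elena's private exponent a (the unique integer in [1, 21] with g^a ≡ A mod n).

2

Try successive powers of 7 modulo 23:
7^1 ≡ 7
7^2 ≡ 3
Found: a = 2.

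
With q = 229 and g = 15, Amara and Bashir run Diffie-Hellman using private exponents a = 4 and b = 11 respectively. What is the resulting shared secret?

165

Amara sends A = g^a mod q = 15^4 mod 229.
15^1 ≡ 15 (mod 229)
15^2 = (15^1)^2 ≡ 15^2 = 225 ≡ 225 (mod 229)
15^4 = (15^2)^2 ≡ 225^2 = 50625 ≡ 16 (mod 229)
So A = 16. Bashir then computes K = A^b mod q = 16^11 mod 229.
16^1 ≡ 16 (mod 229)
16^2 = (16^1)^2 ≡ 16^2 = 256 ≡ 27 (mod 229)
16^4 = (16^2)^2 ≡ 27^2 = 729 ≡ 42 (mod 229)
16^8 = (16^4)^2 ≡ 42^2 = 1764 ≡ 161 (mod 229)
16^11 = 16^8 · 16^2 · 16^1 ≡ 161 · 27 · 16 ≡ 165 (mod 229).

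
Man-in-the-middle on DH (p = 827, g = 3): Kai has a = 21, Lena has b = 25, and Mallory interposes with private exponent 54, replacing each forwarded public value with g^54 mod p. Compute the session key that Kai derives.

555

Kai receives Mallory's public value M = 3^54 mod 827 instead of the honest one.
3^1 ≡ 3 (mod 827)
3^2 = (3^1)^2 ≡ 3^2 = 9 ≡ 9 (mod 827)
3^4 = (3^2)^2 ≡ 9^2 = 81 ≡ 81 (mod 827)
3^8 = (3^4)^2 ≡ 81^2 = 6561 ≡ 772 (mod 827)
3^16 = (3^8)^2 ≡ 772^2 = 595984 ≡ 544 (mod 827)
3^32 = (3^16)^2 ≡ 544^2 = 295936 ≡ 697 (mod 827)
3^54 = 3^32 · 3^16 · 3^4 · 3^2 ≡ 697 · 544 · 81 · 9 ≡ 300 (mod 827).
So M = 300. Kai computes K = M^21 mod 827.
300^1 ≡ 300 (mod 827)
300^2 = (300^1)^2 ≡ 300^2 = 90000 ≡ 684 (mod 827)
300^4 = (300^2)^2 ≡ 684^2 = 467856 ≡ 601 (mod 827)
300^8 = (300^4)^2 ≡ 601^2 = 361201 ≡ 629 (mod 827)
300^16 = (300^8)^2 ≡ 629^2 = 395641 ≡ 335 (mod 827)
300^21 = 300^16 · 300^4 · 300^1 ≡ 335 · 601 · 300 ≡ 555 (mod 827).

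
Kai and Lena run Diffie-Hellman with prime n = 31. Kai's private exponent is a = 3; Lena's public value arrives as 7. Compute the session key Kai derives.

2

Shared key K = 7^3 mod 31.
7^1 ≡ 7 (mod 31)
7^2 = (7^1)^2 ≡ 7^2 = 49 ≡ 18 (mod 31)
7^3 = 7^2 · 7^1 ≡ 18 · 7 ≡ 2 (mod 31).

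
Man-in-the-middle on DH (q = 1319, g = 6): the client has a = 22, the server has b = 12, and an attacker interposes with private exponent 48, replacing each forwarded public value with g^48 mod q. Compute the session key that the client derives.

1072

The client receives an attacker's public value M = 6^48 mod 1319 instead of the honest one.
6^1 ≡ 6 (mod 1319)
6^2 = (6^1)^2 ≡ 6^2 = 36 ≡ 36 (mod 1319)
6^4 = (6^2)^2 ≡ 36^2 = 1296 ≡ 1296 (mod 1319)
6^8 = (6^4)^2 ≡ 1296^2 = 1679616 ≡ 529 (mod 1319)
6^16 = (6^8)^2 ≡ 529^2 = 279841 ≡ 213 (mod 1319)
6^32 = (6^16)^2 ≡ 213^2 = 45369 ≡ 523 (mod 1319)
6^48 = 6^32 · 6^16 ≡ 523 · 213 ≡ 603 (mod 1319).
So M = 603. The client computes K = M^22 mod 1319.
603^1 ≡ 603 (mod 1319)
603^2 = (603^1)^2 ≡ 603^2 = 363609 ≡ 884 (mod 1319)
603^4 = (603^2)^2 ≡ 884^2 = 781456 ≡ 608 (mod 1319)
603^8 = (603^4)^2 ≡ 608^2 = 369664 ≡ 344 (mod 1319)
603^16 = (603^8)^2 ≡ 344^2 = 118336 ≡ 945 (mod 1319)
603^22 = 603^16 · 603^4 · 603^2 ≡ 945 · 608 · 884 ≡ 1072 (mod 1319).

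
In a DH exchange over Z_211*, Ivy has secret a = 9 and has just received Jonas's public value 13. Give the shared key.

Shared key K = 13^9 mod 211.
13^1 ≡ 13 (mod 211)
13^2 = (13^1)^2 ≡ 13^2 = 169 ≡ 169 (mod 211)
13^4 = (13^2)^2 ≡ 169^2 = 28561 ≡ 76 (mod 211)
13^8 = (13^4)^2 ≡ 76^2 = 5776 ≡ 79 (mod 211)
13^9 = 13^8 · 13^1 ≡ 79 · 13 ≡ 183 (mod 211).

183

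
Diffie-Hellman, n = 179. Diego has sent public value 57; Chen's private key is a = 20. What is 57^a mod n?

Shared key K = 57^20 mod 179.
57^1 ≡ 57 (mod 179)
57^2 = (57^1)^2 ≡ 57^2 = 3249 ≡ 27 (mod 179)
57^4 = (57^2)^2 ≡ 27^2 = 729 ≡ 13 (mod 179)
57^8 = (57^4)^2 ≡ 13^2 = 169 ≡ 169 (mod 179)
57^16 = (57^8)^2 ≡ 169^2 = 28561 ≡ 100 (mod 179)
57^20 = 57^16 · 57^4 ≡ 100 · 13 ≡ 47 (mod 179).

47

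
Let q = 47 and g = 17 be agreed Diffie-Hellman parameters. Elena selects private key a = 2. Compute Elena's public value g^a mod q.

7

Public value = 17^2 mod 47.
17^1 ≡ 17 (mod 47)
17^2 = (17^1)^2 ≡ 17^2 = 289 ≡ 7 (mod 47)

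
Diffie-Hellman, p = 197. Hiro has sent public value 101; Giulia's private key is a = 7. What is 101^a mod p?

104

Shared key K = 101^7 mod 197.
101^1 ≡ 101 (mod 197)
101^2 = (101^1)^2 ≡ 101^2 = 10201 ≡ 154 (mod 197)
101^4 = (101^2)^2 ≡ 154^2 = 23716 ≡ 76 (mod 197)
101^7 = 101^4 · 101^2 · 101^1 ≡ 76 · 154 · 101 ≡ 104 (mod 197).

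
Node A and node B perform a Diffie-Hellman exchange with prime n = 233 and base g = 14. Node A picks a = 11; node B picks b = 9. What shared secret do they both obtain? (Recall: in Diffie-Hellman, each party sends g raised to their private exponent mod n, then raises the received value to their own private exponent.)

226

Node B sends B = g^b mod n = 14^9 mod 233.
14^1 ≡ 14 (mod 233)
14^2 = (14^1)^2 ≡ 14^2 = 196 ≡ 196 (mod 233)
14^4 = (14^2)^2 ≡ 196^2 = 38416 ≡ 204 (mod 233)
14^8 = (14^4)^2 ≡ 204^2 = 41616 ≡ 142 (mod 233)
14^9 = 14^8 · 14^1 ≡ 142 · 14 ≡ 124 (mod 233).
So B = 124. Node A then computes K = B^a mod n = 124^11 mod 233.
124^1 ≡ 124 (mod 233)
124^2 = (124^1)^2 ≡ 124^2 = 15376 ≡ 231 (mod 233)
124^4 = (124^2)^2 ≡ 231^2 = 53361 ≡ 4 (mod 233)
124^8 = (124^4)^2 ≡ 4^2 = 16 ≡ 16 (mod 233)
124^11 = 124^8 · 124^2 · 124^1 ≡ 16 · 231 · 124 ≡ 226 (mod 233).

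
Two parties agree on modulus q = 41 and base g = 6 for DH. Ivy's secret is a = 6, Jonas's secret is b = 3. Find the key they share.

33

Ivy sends A = g^a mod q = 6^6 mod 41.
6^1 ≡ 6 (mod 41)
6^2 = (6^1)^2 ≡ 6^2 = 36 ≡ 36 (mod 41)
6^4 = (6^2)^2 ≡ 36^2 = 1296 ≡ 25 (mod 41)
6^6 = 6^4 · 6^2 ≡ 25 · 36 ≡ 39 (mod 41).
So A = 39. Jonas then computes K = A^b mod q = 39^3 mod 41.
39^1 ≡ 39 (mod 41)
39^2 = (39^1)^2 ≡ 39^2 = 1521 ≡ 4 (mod 41)
39^3 = 39^2 · 39^1 ≡ 4 · 39 ≡ 33 (mod 41).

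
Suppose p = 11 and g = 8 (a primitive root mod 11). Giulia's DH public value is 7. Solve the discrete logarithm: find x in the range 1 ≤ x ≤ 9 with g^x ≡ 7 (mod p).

9

Try successive powers of 8 modulo 11:
8^1 ≡ 8
8^2 ≡ 9
8^3 ≡ 6
8^4 ≡ 4
8^5 ≡ 10
8^6 ≡ 3
8^7 ≡ 2
8^8 ≡ 5
8^9 ≡ 7
Found: x = 9.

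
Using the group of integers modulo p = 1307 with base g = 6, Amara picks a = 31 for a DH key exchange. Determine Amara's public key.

1160

Public value = 6^31 mod 1307.
6^1 ≡ 6 (mod 1307)
6^2 = (6^1)^2 ≡ 6^2 = 36 ≡ 36 (mod 1307)
6^4 = (6^2)^2 ≡ 36^2 = 1296 ≡ 1296 (mod 1307)
6^8 = (6^4)^2 ≡ 1296^2 = 1679616 ≡ 121 (mod 1307)
6^16 = (6^8)^2 ≡ 121^2 = 14641 ≡ 264 (mod 1307)
6^31 = 6^16 · 6^8 · 6^4 · 6^2 · 6^1 ≡ 264 · 121 · 1296 · 36 · 6 ≡ 1160 (mod 1307).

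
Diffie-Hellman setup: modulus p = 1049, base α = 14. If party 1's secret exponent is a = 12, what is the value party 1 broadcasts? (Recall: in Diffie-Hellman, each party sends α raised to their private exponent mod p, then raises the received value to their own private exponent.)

Public value = 14^12 (mod 1049).
14^1 ≡ 14 (mod 1049)
14^2 = (14^1)^2 ≡ 14^2 = 196 ≡ 196 (mod 1049)
14^4 = (14^2)^2 ≡ 196^2 = 38416 ≡ 652 (mod 1049)
14^8 = (14^4)^2 ≡ 652^2 = 425104 ≡ 259 (mod 1049)
14^12 = 14^8 · 14^4 ≡ 259 · 652 ≡ 1028 (mod 1049).

1028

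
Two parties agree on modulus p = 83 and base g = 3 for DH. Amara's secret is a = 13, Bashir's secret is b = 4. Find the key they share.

25

Amara sends A = g^a mod p = 3^13 mod 83.
3^1 ≡ 3 (mod 83)
3^2 = (3^1)^2 ≡ 3^2 = 9 ≡ 9 (mod 83)
3^4 = (3^2)^2 ≡ 9^2 = 81 ≡ 81 (mod 83)
3^8 = (3^4)^2 ≡ 81^2 = 6561 ≡ 4 (mod 83)
3^13 = 3^8 · 3^4 · 3^1 ≡ 4 · 81 · 3 ≡ 59 (mod 83).
So A = 59. Bashir then computes K = A^b mod p = 59^4 mod 83.
59^1 ≡ 59 (mod 83)
59^2 = (59^1)^2 ≡ 59^2 = 3481 ≡ 78 (mod 83)
59^4 = (59^2)^2 ≡ 78^2 = 6084 ≡ 25 (mod 83)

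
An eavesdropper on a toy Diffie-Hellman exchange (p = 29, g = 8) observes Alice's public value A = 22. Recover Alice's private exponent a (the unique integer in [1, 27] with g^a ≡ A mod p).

18

Try successive powers of 8 modulo 29:
8^1 ≡ 8
8^2 ≡ 6
8^3 ≡ 19
8^4 ≡ 7
8^5 ≡ 27
8^6 ≡ 13
8^7 ≡ 17
8^8 ≡ 20
8^9 ≡ 15
8^10 ≡ 4
8^11 ≡ 3
8^12 ≡ 24
8^13 ≡ 18
8^14 ≡ 28
8^15 ≡ 21
8^16 ≡ 23
8^17 ≡ 10
8^18 ≡ 22
Found: a = 18.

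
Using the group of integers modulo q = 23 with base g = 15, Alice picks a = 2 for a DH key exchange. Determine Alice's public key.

18

Public value = 15^2 mod 23.
15^1 ≡ 15 (mod 23)
15^2 = (15^1)^2 ≡ 15^2 = 225 ≡ 18 (mod 23)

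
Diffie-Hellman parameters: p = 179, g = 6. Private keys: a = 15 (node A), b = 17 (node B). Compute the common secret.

127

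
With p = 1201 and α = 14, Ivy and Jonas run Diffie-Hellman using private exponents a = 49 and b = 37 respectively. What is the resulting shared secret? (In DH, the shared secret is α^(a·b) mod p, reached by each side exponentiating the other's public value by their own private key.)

Ivy sends A = α^a mod p = 14^49 mod 1201.
14^1 ≡ 14 (mod 1201)
14^2 = (14^1)^2 ≡ 14^2 = 196 ≡ 196 (mod 1201)
14^4 = (14^2)^2 ≡ 196^2 = 38416 ≡ 1185 (mod 1201)
14^8 = (14^4)^2 ≡ 1185^2 = 1404225 ≡ 256 (mod 1201)
14^16 = (14^8)^2 ≡ 256^2 = 65536 ≡ 682 (mod 1201)
14^32 = (14^16)^2 ≡ 682^2 = 465124 ≡ 337 (mod 1201)
14^49 = 14^32 · 14^16 · 14^1 ≡ 337 · 682 · 14 ≡ 197 (mod 1201).
So A = 197. Jonas then computes K = A^b mod p = 197^37 mod 1201.
197^1 ≡ 197 (mod 1201)
197^2 = (197^1)^2 ≡ 197^2 = 38809 ≡ 377 (mod 1201)
197^4 = (197^2)^2 ≡ 377^2 = 142129 ≡ 411 (mod 1201)
197^8 = (197^4)^2 ≡ 411^2 = 168921 ≡ 781 (mod 1201)
197^16 = (197^8)^2 ≡ 781^2 = 609961 ≡ 1054 (mod 1201)
197^32 = (197^16)^2 ≡ 1054^2 = 1110916 ≡ 1192 (mod 1201)
197^37 = 197^32 · 197^4 · 197^1 ≡ 1192 · 411 · 197 ≡ 304 (mod 1201).

304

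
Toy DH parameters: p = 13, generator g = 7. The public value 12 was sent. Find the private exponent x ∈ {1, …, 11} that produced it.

6

Try successive powers of 7 modulo 13:
7^1 ≡ 7
7^2 ≡ 10
7^3 ≡ 5
7^4 ≡ 9
7^5 ≡ 11
7^6 ≡ 12
Found: x = 6.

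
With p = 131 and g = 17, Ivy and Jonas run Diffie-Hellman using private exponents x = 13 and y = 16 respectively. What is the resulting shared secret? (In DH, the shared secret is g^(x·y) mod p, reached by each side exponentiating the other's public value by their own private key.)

89

Jonas sends B = g^y mod p = 17^16 mod 131.
17^1 ≡ 17 (mod 131)
17^2 = (17^1)^2 ≡ 17^2 = 289 ≡ 27 (mod 131)
17^4 = (17^2)^2 ≡ 27^2 = 729 ≡ 74 (mod 131)
17^8 = (17^4)^2 ≡ 74^2 = 5476 ≡ 105 (mod 131)
17^16 = (17^8)^2 ≡ 105^2 = 11025 ≡ 21 (mod 131)
So B = 21. Ivy then computes K = B^x mod p = 21^13 mod 131.
21^1 ≡ 21 (mod 131)
21^2 = (21^1)^2 ≡ 21^2 = 441 ≡ 48 (mod 131)
21^4 = (21^2)^2 ≡ 48^2 = 2304 ≡ 77 (mod 131)
21^8 = (21^4)^2 ≡ 77^2 = 5929 ≡ 34 (mod 131)
21^13 = 21^8 · 21^4 · 21^1 ≡ 34 · 77 · 21 ≡ 89 (mod 131).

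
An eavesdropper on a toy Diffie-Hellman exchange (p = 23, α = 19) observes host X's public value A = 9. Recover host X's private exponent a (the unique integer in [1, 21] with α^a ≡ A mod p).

Try successive powers of 19 modulo 23:
19^1 ≡ 19
19^2 ≡ 16
19^3 ≡ 5
19^4 ≡ 3
19^5 ≡ 11
19^6 ≡ 2
19^7 ≡ 15
19^8 ≡ 9
Found: a = 8.

8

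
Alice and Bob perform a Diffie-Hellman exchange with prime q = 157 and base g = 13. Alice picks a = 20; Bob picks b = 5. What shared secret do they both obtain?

144

Bob sends B = g^b mod q = 13^5 mod 157.
13^1 ≡ 13 (mod 157)
13^2 = (13^1)^2 ≡ 13^2 = 169 ≡ 12 (mod 157)
13^4 = (13^2)^2 ≡ 12^2 = 144 ≡ 144 (mod 157)
13^5 = 13^4 · 13^1 ≡ 144 · 13 ≡ 145 (mod 157).
So B = 145. Alice then computes K = B^a mod q = 145^20 mod 157.
145^1 ≡ 145 (mod 157)
145^2 = (145^1)^2 ≡ 145^2 = 21025 ≡ 144 (mod 157)
145^4 = (145^2)^2 ≡ 144^2 = 20736 ≡ 12 (mod 157)
145^8 = (145^4)^2 ≡ 12^2 = 144 ≡ 144 (mod 157)
145^16 = (145^8)^2 ≡ 144^2 = 20736 ≡ 12 (mod 157)
145^20 = 145^16 · 145^4 ≡ 12 · 12 ≡ 144 (mod 157).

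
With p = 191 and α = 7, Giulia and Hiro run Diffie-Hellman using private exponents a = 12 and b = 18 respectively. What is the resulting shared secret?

184

Hiro sends B = α^b mod p = 7^18 mod 191.
7^1 ≡ 7 (mod 191)
7^2 = (7^1)^2 ≡ 7^2 = 49 ≡ 49 (mod 191)
7^4 = (7^2)^2 ≡ 49^2 = 2401 ≡ 109 (mod 191)
7^8 = (7^4)^2 ≡ 109^2 = 11881 ≡ 39 (mod 191)
7^16 = (7^8)^2 ≡ 39^2 = 1521 ≡ 184 (mod 191)
7^18 = 7^16 · 7^2 ≡ 184 · 49 ≡ 39 (mod 191).
So B = 39. Giulia then computes K = B^a mod p = 39^12 mod 191.
39^1 ≡ 39 (mod 191)
39^2 = (39^1)^2 ≡ 39^2 = 1521 ≡ 184 (mod 191)
39^4 = (39^2)^2 ≡ 184^2 = 33856 ≡ 49 (mod 191)
39^8 = (39^4)^2 ≡ 49^2 = 2401 ≡ 109 (mod 191)
39^12 = 39^8 · 39^4 ≡ 109 · 49 ≡ 184 (mod 191).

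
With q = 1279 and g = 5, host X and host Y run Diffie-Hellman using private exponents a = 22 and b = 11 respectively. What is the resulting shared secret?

163

Host Y sends B = g^b mod q = 5^11 mod 1279.
5^1 ≡ 5 (mod 1279)
5^2 = (5^1)^2 ≡ 5^2 = 25 ≡ 25 (mod 1279)
5^4 = (5^2)^2 ≡ 25^2 = 625 ≡ 625 (mod 1279)
5^8 = (5^4)^2 ≡ 625^2 = 390625 ≡ 530 (mod 1279)
5^11 = 5^8 · 5^2 · 5^1 ≡ 530 · 25 · 5 ≡ 1021 (mod 1279).
So B = 1021. Host X then computes K = B^a mod q = 1021^22 mod 1279.
1021^1 ≡ 1021 (mod 1279)
1021^2 = (1021^1)^2 ≡ 1021^2 = 1042441 ≡ 56 (mod 1279)
1021^4 = (1021^2)^2 ≡ 56^2 = 3136 ≡ 578 (mod 1279)
1021^8 = (1021^4)^2 ≡ 578^2 = 334084 ≡ 265 (mod 1279)
1021^16 = (1021^8)^2 ≡ 265^2 = 70225 ≡ 1159 (mod 1279)
1021^22 = 1021^16 · 1021^4 · 1021^2 ≡ 1159 · 578 · 56 ≡ 163 (mod 1279).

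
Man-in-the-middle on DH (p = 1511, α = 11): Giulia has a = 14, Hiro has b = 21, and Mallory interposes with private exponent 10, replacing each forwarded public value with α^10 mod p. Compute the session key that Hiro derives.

Hiro receives Mallory's public value M = 11^10 mod 1511 instead of the honest one.
11^1 ≡ 11 (mod 1511)
11^2 = (11^1)^2 ≡ 11^2 = 121 ≡ 121 (mod 1511)
11^4 = (11^2)^2 ≡ 121^2 = 14641 ≡ 1042 (mod 1511)
11^8 = (11^4)^2 ≡ 1042^2 = 1085764 ≡ 866 (mod 1511)
11^10 = 11^8 · 11^2 ≡ 866 · 121 ≡ 527 (mod 1511).
So M = 527. Hiro computes K = M^21 mod 1511.
527^1 ≡ 527 (mod 1511)
527^2 = (527^1)^2 ≡ 527^2 = 277729 ≡ 1216 (mod 1511)
527^4 = (527^2)^2 ≡ 1216^2 = 1478656 ≡ 898 (mod 1511)
527^8 = (527^4)^2 ≡ 898^2 = 806404 ≡ 1041 (mod 1511)
527^16 = (527^8)^2 ≡ 1041^2 = 1083681 ≡ 294 (mod 1511)
527^21 = 527^16 · 527^4 · 527^1 ≡ 294 · 898 · 527 ≡ 1444 (mod 1511).

1444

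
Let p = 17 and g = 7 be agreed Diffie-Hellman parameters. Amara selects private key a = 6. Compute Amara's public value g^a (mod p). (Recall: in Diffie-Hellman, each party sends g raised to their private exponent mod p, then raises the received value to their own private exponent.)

9

Public value = 7^6 (mod 17).
7^1 ≡ 7 (mod 17)
7^2 = (7^1)^2 ≡ 7^2 = 49 ≡ 15 (mod 17)
7^4 = (7^2)^2 ≡ 15^2 = 225 ≡ 4 (mod 17)
7^6 = 7^4 · 7^2 ≡ 4 · 15 ≡ 9 (mod 17).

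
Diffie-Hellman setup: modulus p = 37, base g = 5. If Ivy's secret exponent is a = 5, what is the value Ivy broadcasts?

17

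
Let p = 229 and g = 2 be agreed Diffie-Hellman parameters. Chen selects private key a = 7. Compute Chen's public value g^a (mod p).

128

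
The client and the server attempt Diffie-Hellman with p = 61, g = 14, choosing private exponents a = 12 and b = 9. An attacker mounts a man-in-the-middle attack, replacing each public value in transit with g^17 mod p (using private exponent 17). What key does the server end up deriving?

The server receives an attacker's public value M = 14^17 mod 61 instead of the honest one.
14^1 ≡ 14 (mod 61)
14^2 = (14^1)^2 ≡ 14^2 = 196 ≡ 13 (mod 61)
14^4 = (14^2)^2 ≡ 13^2 = 169 ≡ 47 (mod 61)
14^8 = (14^4)^2 ≡ 47^2 = 2209 ≡ 13 (mod 61)
14^16 = (14^8)^2 ≡ 13^2 = 169 ≡ 47 (mod 61)
14^17 = 14^16 · 14^1 ≡ 47 · 14 ≡ 48 (mod 61).
So M = 48. The server computes K = M^9 mod 61.
48^1 ≡ 48 (mod 61)
48^2 = (48^1)^2 ≡ 48^2 = 2304 ≡ 47 (mod 61)
48^4 = (48^2)^2 ≡ 47^2 = 2209 ≡ 13 (mod 61)
48^8 = (48^4)^2 ≡ 13^2 = 169 ≡ 47 (mod 61)
48^9 = 48^8 · 48^1 ≡ 47 · 48 ≡ 60 (mod 61).

60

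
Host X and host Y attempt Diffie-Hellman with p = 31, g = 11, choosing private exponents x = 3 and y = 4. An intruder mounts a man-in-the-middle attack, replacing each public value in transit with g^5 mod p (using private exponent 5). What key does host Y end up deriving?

Host Y receives an intruder's public value M = 11^5 mod 31 instead of the honest one.
11^1 ≡ 11 (mod 31)
11^2 = (11^1)^2 ≡ 11^2 = 121 ≡ 28 (mod 31)
11^4 = (11^2)^2 ≡ 28^2 = 784 ≡ 9 (mod 31)
11^5 = 11^4 · 11^1 ≡ 9 · 11 ≡ 6 (mod 31).
So M = 6. Host Y computes K = M^4 mod 31.
6^1 ≡ 6 (mod 31)
6^2 = (6^1)^2 ≡ 6^2 = 36 ≡ 5 (mod 31)
6^4 = (6^2)^2 ≡ 5^2 = 25 ≡ 25 (mod 31)

25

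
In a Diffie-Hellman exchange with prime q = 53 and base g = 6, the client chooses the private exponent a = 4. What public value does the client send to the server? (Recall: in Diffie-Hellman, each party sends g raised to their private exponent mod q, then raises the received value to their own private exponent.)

24

Public value = 6^{4} \pmod{53}.
6^1 ≡ 6 (mod 53)
6^2 = (6^1)^2 ≡ 6^2 = 36 ≡ 36 (mod 53)
6^4 = (6^2)^2 ≡ 36^2 = 1296 ≡ 24 (mod 53)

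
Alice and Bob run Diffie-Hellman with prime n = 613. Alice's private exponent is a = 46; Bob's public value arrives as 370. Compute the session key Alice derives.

131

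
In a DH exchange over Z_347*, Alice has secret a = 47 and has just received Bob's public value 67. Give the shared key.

44

Shared key K = 67^47 mod 347.
67^1 ≡ 67 (mod 347)
67^2 = (67^1)^2 ≡ 67^2 = 4489 ≡ 325 (mod 347)
67^4 = (67^2)^2 ≡ 325^2 = 105625 ≡ 137 (mod 347)
67^8 = (67^4)^2 ≡ 137^2 = 18769 ≡ 31 (mod 347)
67^16 = (67^8)^2 ≡ 31^2 = 961 ≡ 267 (mod 347)
67^32 = (67^16)^2 ≡ 267^2 = 71289 ≡ 154 (mod 347)
67^47 = 67^32 · 67^8 · 67^4 · 67^2 · 67^1 ≡ 154 · 31 · 137 · 325 · 67 ≡ 44 (mod 347).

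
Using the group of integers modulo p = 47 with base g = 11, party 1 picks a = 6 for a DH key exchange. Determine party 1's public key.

37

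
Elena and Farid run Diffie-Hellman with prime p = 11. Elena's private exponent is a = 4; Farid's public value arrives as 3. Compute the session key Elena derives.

4

Shared key K = 3^4 mod 11.
3^1 ≡ 3 (mod 11)
3^2 = (3^1)^2 ≡ 3^2 = 9 ≡ 9 (mod 11)
3^4 = (3^2)^2 ≡ 9^2 = 81 ≡ 4 (mod 11)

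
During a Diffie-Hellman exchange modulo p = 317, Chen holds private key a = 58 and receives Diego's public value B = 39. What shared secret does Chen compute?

234

Shared key K = 39^58 mod 317.
39^1 ≡ 39 (mod 317)
39^2 = (39^1)^2 ≡ 39^2 = 1521 ≡ 253 (mod 317)
39^4 = (39^2)^2 ≡ 253^2 = 64009 ≡ 292 (mod 317)
39^8 = (39^4)^2 ≡ 292^2 = 85264 ≡ 308 (mod 317)
39^16 = (39^8)^2 ≡ 308^2 = 94864 ≡ 81 (mod 317)
39^32 = (39^16)^2 ≡ 81^2 = 6561 ≡ 221 (mod 317)
39^58 = 39^32 · 39^16 · 39^8 · 39^2 ≡ 221 · 81 · 308 · 253 ≡ 234 (mod 317).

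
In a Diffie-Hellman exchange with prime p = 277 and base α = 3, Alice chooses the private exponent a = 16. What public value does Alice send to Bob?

90

Public value = 3^16 (mod 277).
3^1 ≡ 3 (mod 277)
3^2 = (3^1)^2 ≡ 3^2 = 9 ≡ 9 (mod 277)
3^4 = (3^2)^2 ≡ 9^2 = 81 ≡ 81 (mod 277)
3^8 = (3^4)^2 ≡ 81^2 = 6561 ≡ 190 (mod 277)
3^16 = (3^8)^2 ≡ 190^2 = 36100 ≡ 90 (mod 277)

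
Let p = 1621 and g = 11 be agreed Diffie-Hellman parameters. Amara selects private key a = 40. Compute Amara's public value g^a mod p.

883

Public value = 11^40 mod 1621.
11^1 ≡ 11 (mod 1621)
11^2 = (11^1)^2 ≡ 11^2 = 121 ≡ 121 (mod 1621)
11^4 = (11^2)^2 ≡ 121^2 = 14641 ≡ 52 (mod 1621)
11^8 = (11^4)^2 ≡ 52^2 = 2704 ≡ 1083 (mod 1621)
11^16 = (11^8)^2 ≡ 1083^2 = 1172889 ≡ 906 (mod 1621)
11^32 = (11^16)^2 ≡ 906^2 = 820836 ≡ 610 (mod 1621)
11^40 = 11^32 · 11^8 ≡ 610 · 1083 ≡ 883 (mod 1621).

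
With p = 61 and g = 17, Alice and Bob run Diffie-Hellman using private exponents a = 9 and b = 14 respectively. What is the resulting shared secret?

Alice sends A = g^a mod p = 17^9 mod 61.
17^1 ≡ 17 (mod 61)
17^2 = (17^1)^2 ≡ 17^2 = 289 ≡ 45 (mod 61)
17^4 = (17^2)^2 ≡ 45^2 = 2025 ≡ 12 (mod 61)
17^8 = (17^4)^2 ≡ 12^2 = 144 ≡ 22 (mod 61)
17^9 = 17^8 · 17^1 ≡ 22 · 17 ≡ 8 (mod 61).
So A = 8. Bob then computes K = A^b mod p = 8^14 mod 61.
8^1 ≡ 8 (mod 61)
8^2 = (8^1)^2 ≡ 8^2 = 64 ≡ 3 (mod 61)
8^4 = (8^2)^2 ≡ 3^2 = 9 ≡ 9 (mod 61)
8^8 = (8^4)^2 ≡ 9^2 = 81 ≡ 20 (mod 61)
8^14 = 8^8 · 8^4 · 8^2 ≡ 20 · 9 · 3 ≡ 52 (mod 61).

52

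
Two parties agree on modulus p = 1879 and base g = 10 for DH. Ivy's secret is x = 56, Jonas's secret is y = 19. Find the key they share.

Ivy sends A = g^x mod p = 10^56 mod 1879.
10^1 ≡ 10 (mod 1879)
10^2 = (10^1)^2 ≡ 10^2 = 100 ≡ 100 (mod 1879)
10^4 = (10^2)^2 ≡ 100^2 = 10000 ≡ 605 (mod 1879)
10^8 = (10^4)^2 ≡ 605^2 = 366025 ≡ 1499 (mod 1879)
10^16 = (10^8)^2 ≡ 1499^2 = 2247001 ≡ 1596 (mod 1879)
10^32 = (10^16)^2 ≡ 1596^2 = 2547216 ≡ 1171 (mod 1879)
10^56 = 10^32 · 10^16 · 10^8 ≡ 1171 · 1596 · 1499 ≡ 639 (mod 1879).
So A = 639. Jonas then computes K = A^y mod p = 639^19 mod 1879.
639^1 ≡ 639 (mod 1879)
639^2 = (639^1)^2 ≡ 639^2 = 408321 ≡ 578 (mod 1879)
639^4 = (639^2)^2 ≡ 578^2 = 334084 ≡ 1501 (mod 1879)
639^8 = (639^4)^2 ≡ 1501^2 = 2253001 ≡ 80 (mod 1879)
639^16 = (639^8)^2 ≡ 80^2 = 6400 ≡ 763 (mod 1879)
639^19 = 639^16 · 639^2 · 639^1 ≡ 763 · 578 · 639 ≡ 1163 (mod 1879).

1163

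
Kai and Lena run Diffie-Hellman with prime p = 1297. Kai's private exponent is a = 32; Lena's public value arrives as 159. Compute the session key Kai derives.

729

Shared key K = 159^32 mod 1297.
159^1 ≡ 159 (mod 1297)
159^2 = (159^1)^2 ≡ 159^2 = 25281 ≡ 638 (mod 1297)
159^4 = (159^2)^2 ≡ 638^2 = 407044 ≡ 1083 (mod 1297)
159^8 = (159^4)^2 ≡ 1083^2 = 1172889 ≡ 401 (mod 1297)
159^16 = (159^8)^2 ≡ 401^2 = 160801 ≡ 1270 (mod 1297)
159^32 = (159^16)^2 ≡ 1270^2 = 1612900 ≡ 729 (mod 1297)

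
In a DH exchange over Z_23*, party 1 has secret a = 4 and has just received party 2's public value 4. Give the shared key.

3

Shared key K = 4^4 mod 23.
4^1 ≡ 4 (mod 23)
4^2 = (4^1)^2 ≡ 4^2 = 16 ≡ 16 (mod 23)
4^4 = (4^2)^2 ≡ 16^2 = 256 ≡ 3 (mod 23)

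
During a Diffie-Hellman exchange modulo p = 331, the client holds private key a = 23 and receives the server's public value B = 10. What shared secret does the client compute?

176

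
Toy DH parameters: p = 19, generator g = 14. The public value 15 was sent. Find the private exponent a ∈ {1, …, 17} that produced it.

17

Try successive powers of 14 modulo 19:
14^1 ≡ 14
14^2 ≡ 6
14^3 ≡ 8
14^4 ≡ 17
14^5 ≡ 10
14^6 ≡ 7
14^7 ≡ 3
14^8 ≡ 4
14^9 ≡ 18
14^10 ≡ 5
14^11 ≡ 13
14^12 ≡ 11
14^13 ≡ 2
14^14 ≡ 9
14^15 ≡ 12
14^16 ≡ 16
14^17 ≡ 15
Found: a = 17.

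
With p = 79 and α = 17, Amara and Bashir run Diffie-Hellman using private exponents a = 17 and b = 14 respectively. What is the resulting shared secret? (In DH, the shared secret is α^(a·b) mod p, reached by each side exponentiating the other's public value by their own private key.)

18

Bashir sends B = α^b mod p = 17^14 mod 79.
17^1 ≡ 17 (mod 79)
17^2 = (17^1)^2 ≡ 17^2 = 289 ≡ 52 (mod 79)
17^4 = (17^2)^2 ≡ 52^2 = 2704 ≡ 18 (mod 79)
17^8 = (17^4)^2 ≡ 18^2 = 324 ≡ 8 (mod 79)
17^14 = 17^8 · 17^4 · 17^2 ≡ 8 · 18 · 52 ≡ 62 (mod 79).
So B = 62. Amara then computes K = B^a mod p = 62^17 mod 79.
62^1 ≡ 62 (mod 79)
62^2 = (62^1)^2 ≡ 62^2 = 3844 ≡ 52 (mod 79)
62^4 = (62^2)^2 ≡ 52^2 = 2704 ≡ 18 (mod 79)
62^8 = (62^4)^2 ≡ 18^2 = 324 ≡ 8 (mod 79)
62^16 = (62^8)^2 ≡ 8^2 = 64 ≡ 64 (mod 79)
62^17 = 62^16 · 62^1 ≡ 64 · 62 ≡ 18 (mod 79).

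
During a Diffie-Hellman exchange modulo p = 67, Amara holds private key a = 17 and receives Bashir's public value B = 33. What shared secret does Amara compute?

10

Shared key K = 33^17 mod 67.
33^1 ≡ 33 (mod 67)
33^2 = (33^1)^2 ≡ 33^2 = 1089 ≡ 17 (mod 67)
33^4 = (33^2)^2 ≡ 17^2 = 289 ≡ 21 (mod 67)
33^8 = (33^4)^2 ≡ 21^2 = 441 ≡ 39 (mod 67)
33^16 = (33^8)^2 ≡ 39^2 = 1521 ≡ 47 (mod 67)
33^17 = 33^16 · 33^1 ≡ 47 · 33 ≡ 10 (mod 67).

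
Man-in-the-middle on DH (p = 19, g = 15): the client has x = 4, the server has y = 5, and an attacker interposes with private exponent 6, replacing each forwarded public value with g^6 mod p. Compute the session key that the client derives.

11

The client receives an attacker's public value M = 15^6 mod 19 instead of the honest one.
15^1 ≡ 15 (mod 19)
15^2 = (15^1)^2 ≡ 15^2 = 225 ≡ 16 (mod 19)
15^4 = (15^2)^2 ≡ 16^2 = 256 ≡ 9 (mod 19)
15^6 = 15^4 · 15^2 ≡ 9 · 16 ≡ 11 (mod 19).
So M = 11. The client computes K = M^4 mod 19.
11^1 ≡ 11 (mod 19)
11^2 = (11^1)^2 ≡ 11^2 = 121 ≡ 7 (mod 19)
11^4 = (11^2)^2 ≡ 7^2 = 49 ≡ 11 (mod 19)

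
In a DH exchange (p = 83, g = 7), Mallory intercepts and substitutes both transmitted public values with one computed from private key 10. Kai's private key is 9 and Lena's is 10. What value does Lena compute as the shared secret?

Lena receives Mallory's public value M = 7^10 mod 83 instead of the honest one.
7^1 ≡ 7 (mod 83)
7^2 = (7^1)^2 ≡ 7^2 = 49 ≡ 49 (mod 83)
7^4 = (7^2)^2 ≡ 49^2 = 2401 ≡ 77 (mod 83)
7^8 = (7^4)^2 ≡ 77^2 = 5929 ≡ 36 (mod 83)
7^10 = 7^8 · 7^2 ≡ 36 · 49 ≡ 21 (mod 83).
So M = 21. Lena computes K = M^10 mod 83.
21^1 ≡ 21 (mod 83)
21^2 = (21^1)^2 ≡ 21^2 = 441 ≡ 26 (mod 83)
21^4 = (21^2)^2 ≡ 26^2 = 676 ≡ 12 (mod 83)
21^8 = (21^4)^2 ≡ 12^2 = 144 ≡ 61 (mod 83)
21^10 = 21^8 · 21^2 ≡ 61 · 26 ≡ 9 (mod 83).

9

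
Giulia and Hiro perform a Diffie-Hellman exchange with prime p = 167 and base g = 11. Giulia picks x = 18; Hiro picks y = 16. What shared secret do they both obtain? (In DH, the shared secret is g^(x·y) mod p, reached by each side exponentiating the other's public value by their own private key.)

75

Giulia sends A = g^x mod p = 11^18 mod 167.
11^1 ≡ 11 (mod 167)
11^2 = (11^1)^2 ≡ 11^2 = 121 ≡ 121 (mod 167)
11^4 = (11^2)^2 ≡ 121^2 = 14641 ≡ 112 (mod 167)
11^8 = (11^4)^2 ≡ 112^2 = 12544 ≡ 19 (mod 167)
11^16 = (11^8)^2 ≡ 19^2 = 361 ≡ 27 (mod 167)
11^18 = 11^16 · 11^2 ≡ 27 · 121 ≡ 94 (mod 167).
So A = 94. Hiro then computes K = A^y mod p = 94^16 mod 167.
94^1 ≡ 94 (mod 167)
94^2 = (94^1)^2 ≡ 94^2 = 8836 ≡ 152 (mod 167)
94^4 = (94^2)^2 ≡ 152^2 = 23104 ≡ 58 (mod 167)
94^8 = (94^4)^2 ≡ 58^2 = 3364 ≡ 24 (mod 167)
94^16 = (94^8)^2 ≡ 24^2 = 576 ≡ 75 (mod 167)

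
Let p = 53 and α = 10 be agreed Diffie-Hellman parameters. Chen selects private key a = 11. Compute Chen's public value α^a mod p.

Public value = 10^11 mod 53.
10^1 ≡ 10 (mod 53)
10^2 = (10^1)^2 ≡ 10^2 = 100 ≡ 47 (mod 53)
10^4 = (10^2)^2 ≡ 47^2 = 2209 ≡ 36 (mod 53)
10^8 = (10^4)^2 ≡ 36^2 = 1296 ≡ 24 (mod 53)
10^11 = 10^8 · 10^2 · 10^1 ≡ 24 · 47 · 10 ≡ 44 (mod 53).

44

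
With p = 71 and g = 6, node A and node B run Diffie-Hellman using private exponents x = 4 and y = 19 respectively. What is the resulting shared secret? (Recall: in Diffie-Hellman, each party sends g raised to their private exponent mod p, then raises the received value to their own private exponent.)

9

Node A sends A = g^x mod p = 6^4 mod 71.
6^1 ≡ 6 (mod 71)
6^2 = (6^1)^2 ≡ 6^2 = 36 ≡ 36 (mod 71)
6^4 = (6^2)^2 ≡ 36^2 = 1296 ≡ 18 (mod 71)
So A = 18. Node B then computes K = A^y mod p = 18^19 mod 71.
18^1 ≡ 18 (mod 71)
18^2 = (18^1)^2 ≡ 18^2 = 324 ≡ 40 (mod 71)
18^4 = (18^2)^2 ≡ 40^2 = 1600 ≡ 38 (mod 71)
18^8 = (18^4)^2 ≡ 38^2 = 1444 ≡ 24 (mod 71)
18^16 = (18^8)^2 ≡ 24^2 = 576 ≡ 8 (mod 71)
18^19 = 18^16 · 18^2 · 18^1 ≡ 8 · 40 · 18 ≡ 9 (mod 71).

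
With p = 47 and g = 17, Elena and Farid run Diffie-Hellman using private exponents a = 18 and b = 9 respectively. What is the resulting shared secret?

17

Elena sends A = g^a mod p = 17^18 mod 47.
17^1 ≡ 17 (mod 47)
17^2 = (17^1)^2 ≡ 17^2 = 289 ≡ 7 (mod 47)
17^4 = (17^2)^2 ≡ 7^2 = 49 ≡ 2 (mod 47)
17^8 = (17^4)^2 ≡ 2^2 = 4 ≡ 4 (mod 47)
17^16 = (17^8)^2 ≡ 4^2 = 16 ≡ 16 (mod 47)
17^18 = 17^16 · 17^2 ≡ 16 · 7 ≡ 18 (mod 47).
So A = 18. Farid then computes K = A^b mod p = 18^9 mod 47.
18^1 ≡ 18 (mod 47)
18^2 = (18^1)^2 ≡ 18^2 = 324 ≡ 42 (mod 47)
18^4 = (18^2)^2 ≡ 42^2 = 1764 ≡ 25 (mod 47)
18^8 = (18^4)^2 ≡ 25^2 = 625 ≡ 14 (mod 47)
18^9 = 18^8 · 18^1 ≡ 14 · 18 ≡ 17 (mod 47).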